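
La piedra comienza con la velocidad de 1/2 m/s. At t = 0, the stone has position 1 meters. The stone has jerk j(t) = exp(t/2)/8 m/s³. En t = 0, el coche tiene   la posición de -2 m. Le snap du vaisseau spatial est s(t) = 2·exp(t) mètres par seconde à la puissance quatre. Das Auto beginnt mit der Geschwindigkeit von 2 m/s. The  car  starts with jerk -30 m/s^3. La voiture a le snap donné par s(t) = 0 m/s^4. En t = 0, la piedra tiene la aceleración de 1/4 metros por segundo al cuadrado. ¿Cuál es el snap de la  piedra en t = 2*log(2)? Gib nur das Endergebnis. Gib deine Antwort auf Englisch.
The snap at t = 2*log(2) is s = 1/8.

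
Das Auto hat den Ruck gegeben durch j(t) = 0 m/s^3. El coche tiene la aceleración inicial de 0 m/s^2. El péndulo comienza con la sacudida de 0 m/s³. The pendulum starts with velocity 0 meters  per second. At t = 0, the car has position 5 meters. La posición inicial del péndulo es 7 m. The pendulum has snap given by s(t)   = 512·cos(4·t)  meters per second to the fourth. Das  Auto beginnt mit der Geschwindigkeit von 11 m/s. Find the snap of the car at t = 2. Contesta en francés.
Nous devons dériver notre équation du jerk j(t) = 0 1 fois. La dérivée du jerk donne le snap: s(t) = 0. De l'équation du snap s(t) = 0, nous substituons t = 2 pour obtenir s = 0.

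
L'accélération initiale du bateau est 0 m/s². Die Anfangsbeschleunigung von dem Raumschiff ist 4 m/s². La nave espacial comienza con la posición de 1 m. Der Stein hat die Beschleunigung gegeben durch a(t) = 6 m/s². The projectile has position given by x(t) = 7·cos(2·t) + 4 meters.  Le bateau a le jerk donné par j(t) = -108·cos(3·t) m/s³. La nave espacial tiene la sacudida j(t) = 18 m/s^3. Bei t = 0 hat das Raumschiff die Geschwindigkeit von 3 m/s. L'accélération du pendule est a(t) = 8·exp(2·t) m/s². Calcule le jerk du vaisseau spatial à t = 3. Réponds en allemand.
Mit j(t) = 18 und Einsetzen von t = 3, finden wir j = 18.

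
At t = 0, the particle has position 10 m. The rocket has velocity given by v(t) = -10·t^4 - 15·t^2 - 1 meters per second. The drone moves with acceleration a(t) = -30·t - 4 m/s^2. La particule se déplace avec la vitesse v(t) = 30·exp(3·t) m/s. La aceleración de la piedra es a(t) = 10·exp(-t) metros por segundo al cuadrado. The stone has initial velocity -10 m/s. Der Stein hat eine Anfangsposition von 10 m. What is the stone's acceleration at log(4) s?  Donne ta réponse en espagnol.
De la ecuación de la aceleración a(t) = 10·exp(-t), sustituimos t = log(4) para obtener a = 5/2.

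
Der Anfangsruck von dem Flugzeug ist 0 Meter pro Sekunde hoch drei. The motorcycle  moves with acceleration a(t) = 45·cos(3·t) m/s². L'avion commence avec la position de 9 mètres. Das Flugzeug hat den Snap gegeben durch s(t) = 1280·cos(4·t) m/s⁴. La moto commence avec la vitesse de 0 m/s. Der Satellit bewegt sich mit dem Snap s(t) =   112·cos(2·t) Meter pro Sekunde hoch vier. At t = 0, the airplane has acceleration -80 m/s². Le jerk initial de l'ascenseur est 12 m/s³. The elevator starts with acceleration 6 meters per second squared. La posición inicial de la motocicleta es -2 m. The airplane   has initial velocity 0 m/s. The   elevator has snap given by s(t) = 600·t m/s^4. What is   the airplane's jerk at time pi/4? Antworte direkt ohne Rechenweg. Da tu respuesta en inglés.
The jerk at t = pi/4 is j = 0.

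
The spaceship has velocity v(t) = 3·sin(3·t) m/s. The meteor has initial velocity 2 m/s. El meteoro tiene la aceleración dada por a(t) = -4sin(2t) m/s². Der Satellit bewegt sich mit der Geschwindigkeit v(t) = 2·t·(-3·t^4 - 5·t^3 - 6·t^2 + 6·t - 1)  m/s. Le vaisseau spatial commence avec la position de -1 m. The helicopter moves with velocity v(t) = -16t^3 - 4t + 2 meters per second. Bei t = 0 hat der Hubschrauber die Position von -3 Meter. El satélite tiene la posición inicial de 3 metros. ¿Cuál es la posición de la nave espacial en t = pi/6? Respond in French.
Nous devons trouver l'intégrale de notre équation de la vitesse v(t) = 3·sin(3·t) 1 fois. La primitive de la vitesse, avec x(0) = -1, donne la position: x(t) = -cos(3·t). Nous avons la position x(t) = -cos(3·t). En substituant t = pi/6: x(pi/6) = 0.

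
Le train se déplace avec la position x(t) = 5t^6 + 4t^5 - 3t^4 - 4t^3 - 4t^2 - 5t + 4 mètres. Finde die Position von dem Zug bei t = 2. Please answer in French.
Nous avons la position x(t) = 5·t^6 + 4·t^5 - 3·t^4 - 4·t^3 - 4·t^2 - 5·t + 4. En substituant t = 2: x(2) = 346.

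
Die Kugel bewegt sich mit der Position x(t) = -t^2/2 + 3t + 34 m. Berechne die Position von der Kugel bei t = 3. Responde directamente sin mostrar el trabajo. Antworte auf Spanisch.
La posición en t = 3 es x = 77/2.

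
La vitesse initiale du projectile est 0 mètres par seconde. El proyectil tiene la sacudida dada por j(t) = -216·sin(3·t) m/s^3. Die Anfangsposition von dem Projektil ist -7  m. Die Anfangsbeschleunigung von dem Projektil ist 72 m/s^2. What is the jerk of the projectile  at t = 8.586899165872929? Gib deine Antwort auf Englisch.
From the given jerk equation j(t) = -216·sin(3·t), we substitute t = 8.586899165872929 to get j = -126.898301756917.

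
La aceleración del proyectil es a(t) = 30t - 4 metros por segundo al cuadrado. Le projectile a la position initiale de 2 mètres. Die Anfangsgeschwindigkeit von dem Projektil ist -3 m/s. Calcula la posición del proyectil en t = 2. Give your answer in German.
Um dies zu lösen, müssen wir 2 Integrale unserer Gleichung für die Beschleunigung a(t) = 30·t - 4 finden. Durch Integration von der Beschleunigung und Verwendung der Anfangsbedingung v(0) = -3, erhalten wir v(t) = 15·t^2 - 4·t - 3. Die Stammfunktion von der Geschwindigkeit, mit x(0) = 2, ergibt die Position: x(t) = 5·t^3 - 2·t^2 - 3·t + 2. Aus der Gleichung für die Position x(t) = 5·t^3 - 2·t^2 - 3·t + 2, setzen wir t = 2 ein und erhalten x = 28.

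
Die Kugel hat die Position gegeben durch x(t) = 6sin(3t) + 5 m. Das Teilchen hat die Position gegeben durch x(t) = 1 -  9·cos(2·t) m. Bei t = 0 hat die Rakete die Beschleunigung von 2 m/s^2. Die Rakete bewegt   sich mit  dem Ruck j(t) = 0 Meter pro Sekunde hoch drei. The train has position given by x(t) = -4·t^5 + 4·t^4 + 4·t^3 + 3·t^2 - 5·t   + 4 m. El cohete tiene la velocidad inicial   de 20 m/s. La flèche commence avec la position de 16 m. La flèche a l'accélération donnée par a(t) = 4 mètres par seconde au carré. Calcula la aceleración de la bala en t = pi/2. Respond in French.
Pour résoudre ceci, nous devons prendre 2 dérivées de notre équation de la position x(t) = 6·sin(3·t) + 5. La dérivée de la position donne la vitesse: v(t) = 18·cos(3·t). La dérivée de la vitesse donne l'accélération: a(t) = -54·sin(3·t). De l'équation de l'accélération a(t) = -54·sin(3·t), nous substituons t = pi/2 pour obtenir a = 54.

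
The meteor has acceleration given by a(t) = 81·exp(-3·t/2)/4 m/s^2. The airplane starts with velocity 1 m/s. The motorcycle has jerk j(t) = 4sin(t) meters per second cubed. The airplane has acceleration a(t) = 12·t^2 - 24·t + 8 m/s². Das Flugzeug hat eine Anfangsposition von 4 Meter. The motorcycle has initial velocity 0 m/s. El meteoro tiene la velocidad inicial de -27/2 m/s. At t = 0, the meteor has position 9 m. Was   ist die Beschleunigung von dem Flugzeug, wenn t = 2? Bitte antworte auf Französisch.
En utilisant a(t) = 12·t^2 - 24·t + 8 et en substituant t = 2, nous trouvons a = 8.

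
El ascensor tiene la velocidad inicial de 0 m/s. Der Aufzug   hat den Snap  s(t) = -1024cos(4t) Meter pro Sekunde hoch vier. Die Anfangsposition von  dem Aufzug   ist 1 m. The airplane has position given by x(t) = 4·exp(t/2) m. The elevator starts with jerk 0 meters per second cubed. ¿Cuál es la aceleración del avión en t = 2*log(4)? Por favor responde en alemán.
Ausgehend von der Position x(t) = 4·exp(t/2), nehmen wir 2 Ableitungen. Die Ableitung von der Position ergibt die Geschwindigkeit: v(t) = 2·exp(t/2). Die Ableitung von der Geschwindigkeit ergibt die Beschleunigung: a(t) = exp(t/2). Aus der Gleichung für die Beschleunigung a(t) = exp(t/2), setzen wir t = 2*log(4) ein und erhalten a = 4.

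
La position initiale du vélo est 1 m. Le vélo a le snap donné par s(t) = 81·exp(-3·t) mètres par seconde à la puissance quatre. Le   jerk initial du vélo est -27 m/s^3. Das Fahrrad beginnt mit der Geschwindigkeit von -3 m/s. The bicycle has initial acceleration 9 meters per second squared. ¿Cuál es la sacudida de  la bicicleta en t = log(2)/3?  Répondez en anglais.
To find the answer, we compute 1 integral of s(t) = 81·exp(-3·t). The integral of snap is jerk. Using j(0) = -27, we get j(t) = -27·exp(-3·t). Using j(t) = -27·exp(-3·t) and substituting t = log(2)/3, we find j = -27/2.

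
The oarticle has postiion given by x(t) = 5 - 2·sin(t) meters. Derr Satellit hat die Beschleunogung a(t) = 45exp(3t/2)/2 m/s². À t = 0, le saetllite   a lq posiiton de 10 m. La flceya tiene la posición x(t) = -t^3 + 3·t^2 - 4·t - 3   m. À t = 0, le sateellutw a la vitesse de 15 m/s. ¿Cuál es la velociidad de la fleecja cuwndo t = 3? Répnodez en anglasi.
We must differentiate our position equation x(t) = -t^3 + 3·t^2 - 4·t - 3 1 time. The derivative of position gives velocity: v(t) = -3·t^2 + 6·t - 4. We have velocity v(t) = -3·t^2 + 6·t - 4. Substituting t = 3: v(3) = -13.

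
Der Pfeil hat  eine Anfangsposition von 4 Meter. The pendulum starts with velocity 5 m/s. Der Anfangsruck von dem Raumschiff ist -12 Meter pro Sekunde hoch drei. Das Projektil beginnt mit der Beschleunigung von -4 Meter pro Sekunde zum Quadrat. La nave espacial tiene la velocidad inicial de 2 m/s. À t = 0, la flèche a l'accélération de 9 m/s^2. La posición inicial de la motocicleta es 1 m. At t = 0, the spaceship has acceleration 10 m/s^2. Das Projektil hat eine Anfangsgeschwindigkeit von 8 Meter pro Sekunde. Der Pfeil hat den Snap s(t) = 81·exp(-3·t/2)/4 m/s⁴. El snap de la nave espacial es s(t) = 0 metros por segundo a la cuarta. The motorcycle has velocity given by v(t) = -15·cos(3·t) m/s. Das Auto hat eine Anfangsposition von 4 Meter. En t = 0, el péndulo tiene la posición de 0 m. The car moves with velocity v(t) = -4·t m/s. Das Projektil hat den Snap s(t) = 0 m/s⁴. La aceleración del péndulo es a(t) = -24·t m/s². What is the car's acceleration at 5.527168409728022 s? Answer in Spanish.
Debemos derivar nuestra ecuación de la velocidad v(t) = -4·t 1 vez. La derivada de la velocidad da la aceleración: a(t) = -4. De la ecuación de la aceleración a(t) = -4, sustituimos t = 5.527168409728022 para obtener a = -4.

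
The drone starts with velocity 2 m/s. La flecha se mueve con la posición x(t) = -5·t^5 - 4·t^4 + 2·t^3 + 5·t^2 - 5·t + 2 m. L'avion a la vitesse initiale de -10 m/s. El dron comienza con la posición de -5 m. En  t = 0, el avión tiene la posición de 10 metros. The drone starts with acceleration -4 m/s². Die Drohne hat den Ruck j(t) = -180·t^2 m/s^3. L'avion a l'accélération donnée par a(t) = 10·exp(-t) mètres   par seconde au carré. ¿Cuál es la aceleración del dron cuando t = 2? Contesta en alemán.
Wir müssen unsere Gleichung für den Ruck j(t) = -180·t^2 1-mal integrieren. Das Integral von dem Ruck ist die Beschleunigung. Mit a(0) = -4 erhalten wir a(t) = -60·t^3 - 4. Mit a(t) = -60·t^3 - 4 und Einsetzen von t = 2, finden wir a = -484.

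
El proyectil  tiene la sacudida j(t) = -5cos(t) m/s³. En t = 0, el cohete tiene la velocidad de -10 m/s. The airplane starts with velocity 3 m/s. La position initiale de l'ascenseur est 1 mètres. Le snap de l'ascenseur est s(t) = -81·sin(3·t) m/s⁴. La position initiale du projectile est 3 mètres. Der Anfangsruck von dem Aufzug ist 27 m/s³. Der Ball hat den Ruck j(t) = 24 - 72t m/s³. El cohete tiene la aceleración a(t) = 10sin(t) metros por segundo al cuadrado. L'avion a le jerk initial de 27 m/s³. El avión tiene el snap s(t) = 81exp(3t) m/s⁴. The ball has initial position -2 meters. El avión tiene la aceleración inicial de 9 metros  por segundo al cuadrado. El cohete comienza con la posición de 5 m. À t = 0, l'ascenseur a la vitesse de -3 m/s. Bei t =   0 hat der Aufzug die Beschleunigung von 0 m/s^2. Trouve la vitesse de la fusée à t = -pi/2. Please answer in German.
Ausgehend von der Beschleunigung a(t) = 10·sin(t), nehmen wir 1 Stammfunktion. Mit ∫a(t)dt und Anwendung von v(0) = -10, finden wir v(t) = -10·cos(t). Mit v(t) = -10·cos(t) und Einsetzen von t = -pi/2, finden wir v = 0.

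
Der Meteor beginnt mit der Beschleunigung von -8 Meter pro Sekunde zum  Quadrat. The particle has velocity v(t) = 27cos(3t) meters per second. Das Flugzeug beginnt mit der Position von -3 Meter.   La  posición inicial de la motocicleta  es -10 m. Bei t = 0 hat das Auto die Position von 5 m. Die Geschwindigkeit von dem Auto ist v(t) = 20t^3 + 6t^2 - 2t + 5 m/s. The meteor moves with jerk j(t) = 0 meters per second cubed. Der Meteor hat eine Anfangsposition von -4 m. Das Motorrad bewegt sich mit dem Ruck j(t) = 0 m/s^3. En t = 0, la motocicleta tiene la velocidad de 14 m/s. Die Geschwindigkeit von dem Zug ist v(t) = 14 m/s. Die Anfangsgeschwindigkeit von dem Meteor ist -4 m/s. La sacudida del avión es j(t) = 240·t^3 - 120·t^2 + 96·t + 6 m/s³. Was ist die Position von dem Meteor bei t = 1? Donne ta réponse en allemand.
Wir müssen unsere Gleichung für den Ruck j(t) = 0 3-mal integrieren. Die Stammfunktion von dem Ruck ist die Beschleunigung. Mit a(0) = -8 erhalten wir a(t) = -8. Durch Integration von der Beschleunigung und Verwendung der Anfangsbedingung v(0) = -4, erhalten wir v(t) = -8·t - 4. Die Stammfunktion von der Geschwindigkeit ist die Position. Mit x(0) = -4 erhalten wir x(t) = -4·t^2 - 4·t - 4. Aus der Gleichung für die Position x(t) = -4·t^2 - 4·t - 4, setzen wir t = 1 ein und erhalten x = -12.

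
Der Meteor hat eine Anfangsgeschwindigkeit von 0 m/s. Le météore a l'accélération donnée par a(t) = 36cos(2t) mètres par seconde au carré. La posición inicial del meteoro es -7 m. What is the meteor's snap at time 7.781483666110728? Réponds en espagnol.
Debemos derivar nuestra ecuación de la aceleración a(t) = 36·cos(2·t) 2 veces. Tomando d/dt de a(t), encontramos j(t) = -72·sin(2·t). Tomando d/dt de j(t), encontramos s(t) = -144·cos(2·t). Usando s(t) = -144·cos(2·t) y sustituyendo t = 7.781483666110728, encontramos s = 142.488935009399.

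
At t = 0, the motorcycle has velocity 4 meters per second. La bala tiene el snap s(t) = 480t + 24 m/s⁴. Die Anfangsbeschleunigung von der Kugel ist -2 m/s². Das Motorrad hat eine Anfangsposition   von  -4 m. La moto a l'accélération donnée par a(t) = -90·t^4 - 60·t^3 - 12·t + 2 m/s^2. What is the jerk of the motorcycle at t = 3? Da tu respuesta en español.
Debemos derivar nuestra ecuación de la aceleración a(t) = -90·t^4 - 60·t^3 - 12·t + 2 1 vez. La derivada de la aceleración da la sacudida: j(t) = -360·t^3 - 180·t^2 - 12. De la ecuación de la sacudida j(t) = -360·t^3 - 180·t^2 - 12, sustituimos t = 3 para obtener j = -11352.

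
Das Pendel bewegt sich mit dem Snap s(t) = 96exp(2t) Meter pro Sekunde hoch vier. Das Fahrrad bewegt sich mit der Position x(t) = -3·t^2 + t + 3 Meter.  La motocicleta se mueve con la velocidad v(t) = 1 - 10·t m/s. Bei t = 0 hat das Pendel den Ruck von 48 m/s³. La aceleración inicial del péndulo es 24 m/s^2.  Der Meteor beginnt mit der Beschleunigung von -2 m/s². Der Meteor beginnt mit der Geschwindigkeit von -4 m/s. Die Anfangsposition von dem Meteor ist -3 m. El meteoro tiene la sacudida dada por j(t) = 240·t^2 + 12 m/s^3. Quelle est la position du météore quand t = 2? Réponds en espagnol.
Debemos encontrar la antiderivada de nuestra ecuación de la sacudida j(t) = 240·t^2 + 12 3 veces. Integrando la sacudida y usando la condición inicial a(0) = -2, obtenemos a(t) = 80·t^3 + 12·t - 2. Integrando la aceleración y usando la condición inicial v(0) = -4, obtenemos v(t) = 20·t^4 + 6·t^2 - 2·t - 4. Integrando la velocidad y usando la condición inicial x(0) = -3, obtenemos x(t) = 4·t^5 + 2·t^3 - t^2 - 4·t - 3. Usando x(t) = 4·t^5 + 2·t^3 - t^2 - 4·t - 3 y sustituyendo t = 2, encontramos x = 129.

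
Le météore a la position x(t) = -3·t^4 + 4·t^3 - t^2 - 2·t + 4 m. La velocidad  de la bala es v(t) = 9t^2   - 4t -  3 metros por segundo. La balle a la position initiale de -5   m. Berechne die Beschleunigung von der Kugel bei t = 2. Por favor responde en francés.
Nous devons dériver notre équation de la vitesse v(t) = 9·t^2 - 4·t - 3 1 fois. En dérivant la vitesse, nous obtenons l'accélération: a(t) = 18·t - 4. Nous avons l'accélération a(t) = 18·t - 4. En substituant t = 2: a(2) = 32.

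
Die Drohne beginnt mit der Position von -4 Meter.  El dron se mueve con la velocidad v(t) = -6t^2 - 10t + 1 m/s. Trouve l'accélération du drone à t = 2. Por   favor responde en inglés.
Starting from velocity v(t) = -6·t^2 - 10·t + 1, we take 1 derivative. Differentiating velocity, we get acceleration: a(t) = -12·t - 10. From the given acceleration equation a(t) = -12·t - 10, we substitute t = 2 to get a = -34.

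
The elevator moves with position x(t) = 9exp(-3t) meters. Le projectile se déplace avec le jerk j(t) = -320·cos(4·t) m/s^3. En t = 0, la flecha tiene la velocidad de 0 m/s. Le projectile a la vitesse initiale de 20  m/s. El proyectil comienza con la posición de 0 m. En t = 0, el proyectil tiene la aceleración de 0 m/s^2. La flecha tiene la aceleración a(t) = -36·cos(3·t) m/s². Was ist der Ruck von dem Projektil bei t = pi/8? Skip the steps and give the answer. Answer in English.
j(pi/8) = 0.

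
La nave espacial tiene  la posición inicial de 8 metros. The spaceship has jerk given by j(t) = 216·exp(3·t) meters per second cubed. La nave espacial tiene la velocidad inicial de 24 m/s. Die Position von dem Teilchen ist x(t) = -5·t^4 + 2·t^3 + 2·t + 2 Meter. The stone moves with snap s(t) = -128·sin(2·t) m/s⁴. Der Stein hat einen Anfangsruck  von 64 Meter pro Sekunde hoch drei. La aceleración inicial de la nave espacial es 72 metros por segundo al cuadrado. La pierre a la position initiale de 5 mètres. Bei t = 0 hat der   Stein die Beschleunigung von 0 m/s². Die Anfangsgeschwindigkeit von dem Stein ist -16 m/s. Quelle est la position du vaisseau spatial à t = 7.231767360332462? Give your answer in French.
Pour résoudre ceci, nous devons prendre 3 primitives de notre équation du jerk j(t) = 216·exp(3·t). En intégrant le jerk et en utilisant la condition initiale a(0) = 72, nous obtenons a(t) = 72·exp(3·t). En intégrant l'accélération et en utilisant la condition initiale v(0) = 24, nous obtenons v(t) = 24·exp(3·t). En prenant ∫v(t)dt et en appliquant x(0) = 8, nous trouvons x(t) = 8·exp(3·t). En utilisant x(t) = 8·exp(3·t) et en substituant t = 7.231767360332462, nous trouvons x = 21146571444.9706.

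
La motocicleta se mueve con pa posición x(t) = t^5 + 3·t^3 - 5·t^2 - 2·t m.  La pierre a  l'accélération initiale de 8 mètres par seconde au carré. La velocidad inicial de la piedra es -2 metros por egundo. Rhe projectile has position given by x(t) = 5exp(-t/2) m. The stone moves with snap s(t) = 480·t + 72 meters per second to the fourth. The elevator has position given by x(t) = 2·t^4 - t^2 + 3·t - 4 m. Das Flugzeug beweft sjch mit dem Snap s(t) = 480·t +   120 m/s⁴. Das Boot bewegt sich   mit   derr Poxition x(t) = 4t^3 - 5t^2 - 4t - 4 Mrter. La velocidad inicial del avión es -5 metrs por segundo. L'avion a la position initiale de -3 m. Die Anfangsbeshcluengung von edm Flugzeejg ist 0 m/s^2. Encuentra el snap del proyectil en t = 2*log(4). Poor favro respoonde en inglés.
Starting from position x(t) = 5·exp(-t/2), we take 4 derivatives. Differentiating position, we get velocity: v(t) = -5·exp(-t/2)/2. The derivative of velocity gives acceleration: a(t) = 5·exp(-t/2)/4. Differentiating acceleration, we get jerk: j(t) = -5·exp(-t/2)/8. Differentiating jerk, we get snap: s(t) = 5·exp(-t/2)/16. Using s(t) = 5·exp(-t/2)/16 and substituting t = 2*log(4), we find s = 5/64.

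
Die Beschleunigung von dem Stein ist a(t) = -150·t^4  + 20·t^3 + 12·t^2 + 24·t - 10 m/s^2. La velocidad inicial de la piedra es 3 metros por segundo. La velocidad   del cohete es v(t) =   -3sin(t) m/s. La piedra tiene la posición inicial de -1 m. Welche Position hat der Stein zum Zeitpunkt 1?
Um dies zu lösen, müssen wir 2 Integrale unserer Gleichung für die Beschleunigung a(t) = -150·t^4 + 20·t^3 + 12·t^2 + 24·t - 10 finden. Durch Integration von der Beschleunigung und Verwendung der Anfangsbedingung v(0) = 3, erhalten wir v(t) = -30·t^5 + 5·t^4 + 4·t^3 + 12·t^2 - 10·t + 3. Das Integral von der Geschwindigkeit, mit x(0) = -1, ergibt die Position: x(t) = -5·t^6 + t^5 + t^4 + 4·t^3 - 5·t^2 + 3·t - 1. Mit x(t) = -5·t^6 + t^5 + t^4 + 4·t^3 - 5·t^2 + 3·t - 1 und Einsetzen von t = 1, finden wir x = -2.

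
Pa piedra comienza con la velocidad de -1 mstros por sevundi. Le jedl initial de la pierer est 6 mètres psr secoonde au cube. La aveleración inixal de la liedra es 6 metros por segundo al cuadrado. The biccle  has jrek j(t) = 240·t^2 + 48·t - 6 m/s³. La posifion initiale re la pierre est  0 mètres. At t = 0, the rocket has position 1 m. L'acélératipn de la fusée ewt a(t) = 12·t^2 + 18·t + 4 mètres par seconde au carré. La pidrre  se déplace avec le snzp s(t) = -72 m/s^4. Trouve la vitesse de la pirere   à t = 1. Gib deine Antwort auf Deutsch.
Ausgehend von dem Snap s(t) = -72, nehmen wir 3 Integrale. Mit ∫s(t)dt und Anwendung von j(0) = 6, finden wir j(t) = 6 - 72·t. Mit ∫j(t)dt und Anwendung von a(0) = 6, finden wir a(t) = -36·t^2 + 6·t + 6. Mit ∫a(t)dt und Anwendung von v(0) = -1, finden wir v(t) = -12·t^3 + 3·t^2 + 6·t - 1. Wir haben die Geschwindigkeit v(t) = -12·t^3 + 3·t^2 + 6·t - 1. Durch Einsetzen von t = 1: v(1) = -4.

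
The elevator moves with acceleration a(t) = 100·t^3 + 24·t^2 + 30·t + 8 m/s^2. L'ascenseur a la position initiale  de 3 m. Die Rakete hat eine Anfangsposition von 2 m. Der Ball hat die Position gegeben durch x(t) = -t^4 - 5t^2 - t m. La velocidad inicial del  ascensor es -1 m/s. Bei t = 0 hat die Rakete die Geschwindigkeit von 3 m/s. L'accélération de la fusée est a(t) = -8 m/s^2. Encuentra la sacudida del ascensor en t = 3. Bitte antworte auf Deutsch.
Ausgehend von der Beschleunigung a(t) = 100·t^3 + 24·t^2 + 30·t + 8, nehmen wir 1 Ableitung. Mit d/dt von a(t) finden wir j(t) = 300·t^2 + 48·t + 30. Aus der Gleichung für den Ruck j(t) = 300·t^2 + 48·t + 30, setzen wir t = 3 ein und erhalten j = 2874.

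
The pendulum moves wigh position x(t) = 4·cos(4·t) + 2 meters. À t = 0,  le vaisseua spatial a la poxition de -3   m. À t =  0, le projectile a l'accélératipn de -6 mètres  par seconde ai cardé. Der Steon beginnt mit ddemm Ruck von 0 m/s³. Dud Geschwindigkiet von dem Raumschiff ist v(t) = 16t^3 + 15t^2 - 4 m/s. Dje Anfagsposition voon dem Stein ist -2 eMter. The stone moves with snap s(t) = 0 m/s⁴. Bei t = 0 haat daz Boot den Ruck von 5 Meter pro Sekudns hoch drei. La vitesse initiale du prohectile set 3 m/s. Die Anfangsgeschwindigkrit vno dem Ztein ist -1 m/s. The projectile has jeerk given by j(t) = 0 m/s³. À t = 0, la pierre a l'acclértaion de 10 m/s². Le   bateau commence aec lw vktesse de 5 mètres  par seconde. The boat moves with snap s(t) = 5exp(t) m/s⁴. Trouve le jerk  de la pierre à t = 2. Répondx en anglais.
To solve this, we need to take 1 integral of our snap equation s(t) = 0. Finding the integral of s(t) and using j(0) = 0: j(t) = 0. We have jerk j(t) = 0. Substituting t = 2: j(2) = 0.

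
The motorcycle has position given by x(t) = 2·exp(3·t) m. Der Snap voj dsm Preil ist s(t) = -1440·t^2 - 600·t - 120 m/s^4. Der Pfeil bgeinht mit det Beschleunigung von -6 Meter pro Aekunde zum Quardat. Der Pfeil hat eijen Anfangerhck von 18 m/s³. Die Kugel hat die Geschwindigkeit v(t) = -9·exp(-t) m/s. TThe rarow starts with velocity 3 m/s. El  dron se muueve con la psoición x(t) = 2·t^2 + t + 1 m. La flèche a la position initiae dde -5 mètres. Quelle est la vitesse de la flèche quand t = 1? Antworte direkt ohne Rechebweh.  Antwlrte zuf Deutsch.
Die Antwort ist -63.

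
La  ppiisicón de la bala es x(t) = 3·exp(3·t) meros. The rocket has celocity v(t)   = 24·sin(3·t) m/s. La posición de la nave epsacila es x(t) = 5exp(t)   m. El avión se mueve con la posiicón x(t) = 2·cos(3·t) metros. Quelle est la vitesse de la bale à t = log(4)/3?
Pour résoudre ceci, nous devons prendre 1 dérivée de notre équation de la position x(t) = 3·exp(3·t). En dérivant la position, nous obtenons la vitesse: v(t) = 9·exp(3·t). En utilisant v(t) = 9·exp(3·t) et en substituant t = log(4)/3, nous trouvons v = 36.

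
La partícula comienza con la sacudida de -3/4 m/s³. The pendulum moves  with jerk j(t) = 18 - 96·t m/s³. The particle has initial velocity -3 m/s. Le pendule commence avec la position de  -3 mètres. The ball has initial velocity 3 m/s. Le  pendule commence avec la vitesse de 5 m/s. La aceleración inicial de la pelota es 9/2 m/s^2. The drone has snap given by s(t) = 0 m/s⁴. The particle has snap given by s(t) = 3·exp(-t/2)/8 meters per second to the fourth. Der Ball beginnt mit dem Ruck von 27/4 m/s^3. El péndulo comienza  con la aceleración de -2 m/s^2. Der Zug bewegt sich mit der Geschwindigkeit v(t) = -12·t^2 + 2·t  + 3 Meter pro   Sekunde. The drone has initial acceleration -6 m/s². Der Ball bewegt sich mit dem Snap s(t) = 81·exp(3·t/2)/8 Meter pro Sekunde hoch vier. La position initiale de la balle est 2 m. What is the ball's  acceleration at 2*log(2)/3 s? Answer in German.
Wir müssen unsere Gleichung für den Snap s(t) = 81·exp(3·t/2)/8 2-mal integrieren. Durch Integration von dem Snap und Verwendung der Anfangsbedingung j(0) = 27/4, erhalten wir j(t) = 27·exp(3·t/2)/4. Das Integral von dem Ruck ist die Beschleunigung. Mit a(0) = 9/2 erhalten wir a(t) = 9·exp(3·t/2)/2. Aus der Gleichung für die Beschleunigung a(t) = 9·exp(3·t/2)/2, setzen wir t = 2*log(2)/3 ein und erhalten a = 9.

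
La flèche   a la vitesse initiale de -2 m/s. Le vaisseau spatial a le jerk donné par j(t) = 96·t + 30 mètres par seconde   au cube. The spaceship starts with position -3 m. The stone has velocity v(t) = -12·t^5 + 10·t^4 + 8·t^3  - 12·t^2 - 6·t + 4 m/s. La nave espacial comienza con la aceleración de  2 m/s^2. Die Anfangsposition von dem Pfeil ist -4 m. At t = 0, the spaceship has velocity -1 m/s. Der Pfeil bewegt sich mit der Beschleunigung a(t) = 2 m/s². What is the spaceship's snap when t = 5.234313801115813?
To solve this, we need to take 1 derivative of our jerk equation j(t) = 96·t + 30. Differentiating jerk, we get snap: s(t) = 96. We have snap s(t) = 96. Substituting t = 5.234313801115813: s(5.234313801115813) = 96.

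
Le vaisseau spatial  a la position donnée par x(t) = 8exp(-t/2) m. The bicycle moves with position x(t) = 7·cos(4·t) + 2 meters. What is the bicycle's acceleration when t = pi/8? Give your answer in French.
Pour résoudre ceci, nous devons prendre 2 dérivées de notre équation de la position x(t) = 7·cos(4·t) + 2. En dérivant la position, nous obtenons la vitesse: v(t) = -28·sin(4·t). La dérivée de la vitesse donne l'accélération: a(t) = -112·cos(4·t). De l'équation de l'accélération a(t) = -112·cos(4·t), nous substituons t = pi/8 pour obtenir a = 0.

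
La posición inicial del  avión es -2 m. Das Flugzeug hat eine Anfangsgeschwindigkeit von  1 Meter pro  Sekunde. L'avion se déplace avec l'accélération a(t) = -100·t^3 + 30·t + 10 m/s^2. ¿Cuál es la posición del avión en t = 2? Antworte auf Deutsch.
Wir müssen unsere Gleichung für die Beschleunigung a(t) = -100·t^3 + 30·t + 10 2-mal integrieren. Mit ∫a(t)dt und Anwendung von v(0) = 1, finden wir v(t) = -25·t^4 + 15·t^2 + 10·t + 1. Das Integral von der Geschwindigkeit ist die Position. Mit x(0) = -2 erhalten wir x(t) = -5·t^5 + 5·t^3 + 5·t^2 + t - 2. Mit x(t) = -5·t^5 + 5·t^3 + 5·t^2 + t - 2 und Einsetzen von t = 2, finden wir x = -100.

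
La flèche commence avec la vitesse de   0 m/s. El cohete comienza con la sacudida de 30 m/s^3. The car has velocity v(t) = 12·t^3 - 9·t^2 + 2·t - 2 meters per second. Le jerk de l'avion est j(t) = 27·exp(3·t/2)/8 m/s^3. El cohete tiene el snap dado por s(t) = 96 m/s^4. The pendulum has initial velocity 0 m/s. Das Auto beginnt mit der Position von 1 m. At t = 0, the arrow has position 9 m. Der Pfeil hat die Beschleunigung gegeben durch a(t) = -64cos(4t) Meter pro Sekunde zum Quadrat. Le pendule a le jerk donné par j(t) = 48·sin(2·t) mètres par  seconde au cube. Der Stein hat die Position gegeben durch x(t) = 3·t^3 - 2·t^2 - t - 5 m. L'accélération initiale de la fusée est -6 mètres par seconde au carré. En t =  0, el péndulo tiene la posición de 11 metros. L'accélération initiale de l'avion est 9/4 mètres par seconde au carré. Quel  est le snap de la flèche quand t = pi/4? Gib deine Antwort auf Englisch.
We must differentiate our acceleration equation a(t) = -64·cos(4·t) 2 times. Differentiating acceleration, we get jerk: j(t) = 256·sin(4·t). Taking d/dt of j(t), we find s(t) = 1024·cos(4·t). From the given snap equation s(t) = 1024·cos(4·t), we substitute t = pi/4 to get s = -1024.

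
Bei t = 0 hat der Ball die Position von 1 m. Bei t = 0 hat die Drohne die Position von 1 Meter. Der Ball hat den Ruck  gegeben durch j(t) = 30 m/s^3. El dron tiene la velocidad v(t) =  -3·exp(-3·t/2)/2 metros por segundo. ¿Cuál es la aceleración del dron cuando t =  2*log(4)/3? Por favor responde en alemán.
Ausgehend von der Geschwindigkeit v(t) = -3·exp(-3·t/2)/2, nehmen wir 1 Ableitung. Mit d/dt von v(t) finden wir a(t) = 9·exp(-3·t/2)/4. Wir haben die Beschleunigung a(t) = 9·exp(-3·t/2)/4. Durch Einsetzen von t = 2*log(4)/3: a(2*log(4)/3) = 9/16.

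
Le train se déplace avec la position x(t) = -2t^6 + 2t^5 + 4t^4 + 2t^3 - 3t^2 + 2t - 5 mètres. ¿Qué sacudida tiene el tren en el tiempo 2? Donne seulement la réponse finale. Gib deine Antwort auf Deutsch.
j(2) = -1236.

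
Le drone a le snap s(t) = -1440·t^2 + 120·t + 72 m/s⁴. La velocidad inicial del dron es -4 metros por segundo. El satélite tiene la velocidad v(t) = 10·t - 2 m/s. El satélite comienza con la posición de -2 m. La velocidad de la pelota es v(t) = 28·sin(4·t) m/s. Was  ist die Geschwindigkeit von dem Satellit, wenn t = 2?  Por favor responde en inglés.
We have velocity v(t) = 10·t - 2. Substituting t = 2: v(2) = 18.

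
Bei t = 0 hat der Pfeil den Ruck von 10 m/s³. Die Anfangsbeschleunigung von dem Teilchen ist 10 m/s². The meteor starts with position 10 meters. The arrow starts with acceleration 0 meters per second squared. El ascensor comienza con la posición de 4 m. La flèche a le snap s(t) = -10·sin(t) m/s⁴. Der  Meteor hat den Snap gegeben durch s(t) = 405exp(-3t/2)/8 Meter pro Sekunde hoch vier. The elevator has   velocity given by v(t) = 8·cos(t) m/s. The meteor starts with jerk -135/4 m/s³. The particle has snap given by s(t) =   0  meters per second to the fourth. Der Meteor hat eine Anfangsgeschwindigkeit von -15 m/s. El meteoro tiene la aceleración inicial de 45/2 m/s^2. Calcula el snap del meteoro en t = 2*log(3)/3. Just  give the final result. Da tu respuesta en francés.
s(2*log(3)/3) = 135/8.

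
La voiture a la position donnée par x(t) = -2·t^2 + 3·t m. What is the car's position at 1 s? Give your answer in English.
From the given position equation x(t) = -2·t^2 + 3·t, we substitute t = 1 to get x = 1.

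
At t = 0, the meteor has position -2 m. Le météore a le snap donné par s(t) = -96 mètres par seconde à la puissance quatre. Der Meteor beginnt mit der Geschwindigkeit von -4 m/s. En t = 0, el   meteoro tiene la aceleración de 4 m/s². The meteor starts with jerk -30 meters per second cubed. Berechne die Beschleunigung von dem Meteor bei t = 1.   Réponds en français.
Nous devons intégrer notre équation du snap s(t) = -96 2 fois. En prenant ∫s(t)dt et en appliquant j(0) = -30, nous trouvons j(t) = -96·t - 30. La primitive du jerk est l'accélération. En utilisant a(0) = 4, nous obtenons a(t) = -48·t^2 - 30·t + 4. De l'équation de l'accélération a(t) = -48·t^2 - 30·t + 4, nous substituons t = 1 pour obtenir a = -74.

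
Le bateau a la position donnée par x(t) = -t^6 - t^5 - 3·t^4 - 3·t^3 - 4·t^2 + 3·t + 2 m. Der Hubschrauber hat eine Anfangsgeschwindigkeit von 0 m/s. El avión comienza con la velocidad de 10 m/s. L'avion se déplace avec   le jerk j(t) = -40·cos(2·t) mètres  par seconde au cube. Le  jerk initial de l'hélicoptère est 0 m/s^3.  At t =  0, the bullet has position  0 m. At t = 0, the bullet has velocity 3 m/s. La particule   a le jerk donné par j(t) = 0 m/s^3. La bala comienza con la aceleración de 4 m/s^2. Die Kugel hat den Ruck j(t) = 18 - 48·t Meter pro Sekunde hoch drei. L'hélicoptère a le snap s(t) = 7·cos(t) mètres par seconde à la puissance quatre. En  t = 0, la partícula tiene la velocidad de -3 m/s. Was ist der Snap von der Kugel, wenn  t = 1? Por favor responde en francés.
Nous devons dériver notre équation du jerk j(t) = 18 - 48·t 1 fois. En prenant d/dt de j(t), nous trouvons s(t) = -48. En utilisant s(t) = -48 et en substituant t = 1, nous trouvons s = -48.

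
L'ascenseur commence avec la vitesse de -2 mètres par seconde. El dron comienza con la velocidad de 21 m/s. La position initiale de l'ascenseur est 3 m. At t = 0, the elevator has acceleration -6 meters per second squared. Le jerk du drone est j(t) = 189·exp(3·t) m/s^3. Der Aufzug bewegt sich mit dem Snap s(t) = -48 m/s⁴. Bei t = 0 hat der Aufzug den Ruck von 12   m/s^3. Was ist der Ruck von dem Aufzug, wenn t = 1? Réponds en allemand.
Um dies zu lösen, müssen wir 1 Integral unserer Gleichung für den Snap s(t) = -48 finden. Das Integral von dem Snap, mit j(0) = 12, ergibt den Ruck: j(t) = 12 - 48·t. Mit j(t) = 12 - 48·t und Einsetzen von t = 1, finden wir j = -36.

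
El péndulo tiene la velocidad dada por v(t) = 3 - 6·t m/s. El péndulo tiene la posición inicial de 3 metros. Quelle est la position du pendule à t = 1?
En partant de la vitesse v(t) = 3 - 6·t, nous prenons 1 intégrale. En prenant ∫v(t)dt et en appliquant x(0) = 3, nous trouvons x(t) = -3·t^2 + 3·t + 3. Nous avons la position x(t) = -3·t^2 + 3·t + 3. En substituant t = 1: x(1) = 3.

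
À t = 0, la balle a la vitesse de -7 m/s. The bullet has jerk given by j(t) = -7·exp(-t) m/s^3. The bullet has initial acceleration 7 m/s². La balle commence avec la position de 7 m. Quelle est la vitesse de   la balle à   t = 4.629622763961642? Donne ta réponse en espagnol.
Debemos encontrar la integral de nuestra ecuación de la sacudida j(t) = -7·exp(-t) 2 veces. La antiderivada de la sacudida, con a(0) = 7, da la aceleración: a(t) = 7·exp(-t). La integral de la aceleración, con v(0) = -7, da la velocidad: v(t) = -7·exp(-t). Usando v(t) = -7·exp(-t) y sustituyendo t = 4.629622763961642, encontramos v = -0.0683090775023614.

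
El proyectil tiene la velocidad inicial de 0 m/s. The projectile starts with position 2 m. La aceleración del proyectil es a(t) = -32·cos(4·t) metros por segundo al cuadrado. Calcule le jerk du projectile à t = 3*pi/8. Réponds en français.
Pour résoudre ceci, nous devons prendre 1 dérivée de notre équation de l'accélération a(t) = -32·cos(4·t). En prenant d/dt de a(t), nous trouvons j(t) = 128·sin(4·t). En utilisant j(t) = 128·sin(4·t) et en substituant t = 3*pi/8, nous trouvons j = -128.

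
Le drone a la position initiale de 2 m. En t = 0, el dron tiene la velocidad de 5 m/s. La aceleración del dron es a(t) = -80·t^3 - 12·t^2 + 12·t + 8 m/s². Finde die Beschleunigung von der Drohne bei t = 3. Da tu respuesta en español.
De la ecuación de la aceleración a(t) = -80·t^3 - 12·t^2 + 12·t + 8, sustituimos t = 3 para obtener a = -2224.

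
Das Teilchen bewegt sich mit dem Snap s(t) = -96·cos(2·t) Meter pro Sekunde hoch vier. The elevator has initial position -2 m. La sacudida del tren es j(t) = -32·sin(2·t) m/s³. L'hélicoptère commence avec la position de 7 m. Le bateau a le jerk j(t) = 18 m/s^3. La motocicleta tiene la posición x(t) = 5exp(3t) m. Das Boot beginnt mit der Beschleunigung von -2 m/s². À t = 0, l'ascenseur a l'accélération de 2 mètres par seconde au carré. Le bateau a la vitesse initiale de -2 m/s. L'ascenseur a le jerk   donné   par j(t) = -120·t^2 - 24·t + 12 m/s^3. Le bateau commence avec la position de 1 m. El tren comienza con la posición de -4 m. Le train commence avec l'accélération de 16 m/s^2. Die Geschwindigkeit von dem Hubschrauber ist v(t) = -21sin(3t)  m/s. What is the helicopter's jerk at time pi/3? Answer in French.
Nous devons dériver notre équation de la vitesse v(t) = -21·sin(3·t) 2 fois. En prenant d/dt de v(t), nous trouvons a(t) = -63·cos(3·t). En prenant d/dt de a(t), nous trouvons j(t) = 189·sin(3·t). Nous avons le jerk j(t) = 189·sin(3·t). En substituant t = pi/3: j(pi/3) = 0.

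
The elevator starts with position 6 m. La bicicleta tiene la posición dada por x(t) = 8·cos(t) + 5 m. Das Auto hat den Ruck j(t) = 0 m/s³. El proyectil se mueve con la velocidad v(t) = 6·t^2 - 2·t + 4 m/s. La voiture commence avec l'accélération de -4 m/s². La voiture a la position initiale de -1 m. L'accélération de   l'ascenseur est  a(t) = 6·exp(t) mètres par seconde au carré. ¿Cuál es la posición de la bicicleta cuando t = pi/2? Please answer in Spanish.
Usando x(t) = 8·cos(t) + 5 y sustituyendo t = pi/2, encontramos x = 5.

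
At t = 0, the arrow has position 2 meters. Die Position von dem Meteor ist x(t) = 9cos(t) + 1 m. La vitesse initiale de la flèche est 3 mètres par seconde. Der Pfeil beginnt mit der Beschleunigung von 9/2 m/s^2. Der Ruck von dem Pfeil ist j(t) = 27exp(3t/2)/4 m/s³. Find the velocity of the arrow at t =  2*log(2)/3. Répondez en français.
En partant du jerk j(t) = 27·exp(3·t/2)/4, nous prenons 2 intégrales. La primitive du jerk est l'accélération. En utilisant a(0) = 9/2, nous obtenons a(t) = 9·exp(3·t/2)/2. En prenant ∫a(t)dt et en appliquant v(0) = 3, nous trouvons v(t) = 3·exp(3·t/2). De l'équation de la vitesse v(t) = 3·exp(3·t/2), nous substituons t = 2*log(2)/3 pour obtenir v = 6.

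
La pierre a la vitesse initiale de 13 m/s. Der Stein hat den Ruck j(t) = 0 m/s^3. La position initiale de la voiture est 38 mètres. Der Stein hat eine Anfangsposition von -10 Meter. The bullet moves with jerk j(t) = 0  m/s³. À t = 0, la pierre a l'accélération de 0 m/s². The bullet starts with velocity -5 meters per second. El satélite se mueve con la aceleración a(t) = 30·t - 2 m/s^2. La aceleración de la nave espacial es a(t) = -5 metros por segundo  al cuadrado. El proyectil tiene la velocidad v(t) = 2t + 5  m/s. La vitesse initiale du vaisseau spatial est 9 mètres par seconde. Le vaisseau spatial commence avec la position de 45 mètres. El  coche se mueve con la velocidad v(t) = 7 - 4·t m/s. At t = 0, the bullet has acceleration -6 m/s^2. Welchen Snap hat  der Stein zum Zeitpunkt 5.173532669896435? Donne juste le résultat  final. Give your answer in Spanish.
s(5.173532669896435) = 0.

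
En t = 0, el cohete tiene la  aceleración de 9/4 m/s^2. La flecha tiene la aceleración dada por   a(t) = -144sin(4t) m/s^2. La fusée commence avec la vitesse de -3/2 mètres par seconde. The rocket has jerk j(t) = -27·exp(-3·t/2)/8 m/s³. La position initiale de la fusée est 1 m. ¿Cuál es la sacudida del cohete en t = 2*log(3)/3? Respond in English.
We have jerk j(t) = -27·exp(-3·t/2)/8. Substituting t = 2*log(3)/3: j(2*log(3)/3) = -9/8.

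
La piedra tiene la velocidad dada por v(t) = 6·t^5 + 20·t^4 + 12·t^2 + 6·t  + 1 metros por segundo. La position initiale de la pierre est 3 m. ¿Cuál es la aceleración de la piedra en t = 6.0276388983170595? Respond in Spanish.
Para resolver esto, necesitamos tomar 1 derivada de nuestra ecuación de la velocidad v(t) = 6·t^5 + 20·t^4 + 12·t^2 + 6·t + 1. La derivada de la velocidad da la aceleración: a(t) = 30·t^4 + 80·t^3 + 24·t + 6. Tenemos la aceleración a(t) = 30·t^4 + 80·t^3 + 24·t + 6. Sustituyendo t = 6.0276388983170595: a(6.0276388983170595) = 57271.9307246852.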